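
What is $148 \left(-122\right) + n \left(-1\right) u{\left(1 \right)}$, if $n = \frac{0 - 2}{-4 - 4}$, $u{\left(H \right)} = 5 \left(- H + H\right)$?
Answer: $-18056$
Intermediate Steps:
$u{\left(H \right)} = 0$ ($u{\left(H \right)} = 5 \cdot 0 = 0$)
$n = \frac{1}{4}$ ($n = - \frac{2}{-8} = \left(-2\right) \left(- \frac{1}{8}\right) = \frac{1}{4} \approx 0.25$)
$148 \left(-122\right) + n \left(-1\right) u{\left(1 \right)} = 148 \left(-122\right) + \frac{1}{4} \left(-1\right) 0 = -18056 - 0 = -18056 + 0 = -18056$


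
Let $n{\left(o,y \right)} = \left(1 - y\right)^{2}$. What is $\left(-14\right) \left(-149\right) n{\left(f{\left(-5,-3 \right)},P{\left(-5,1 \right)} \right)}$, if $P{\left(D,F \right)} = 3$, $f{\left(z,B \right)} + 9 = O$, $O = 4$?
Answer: $8344$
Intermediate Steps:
$f{\left(z,B \right)} = -5$ ($f{\left(z,B \right)} = -9 + 4 = -5$)
$\left(-14\right) \left(-149\right) n{\left(f{\left(-5,-3 \right)},P{\left(-5,1 \right)} \right)} = \left(-14\right) \left(-149\right) \left(-1 + 3\right)^{2} = 2086 \cdot 2^{2} = 2086 \cdot 4 = 8344$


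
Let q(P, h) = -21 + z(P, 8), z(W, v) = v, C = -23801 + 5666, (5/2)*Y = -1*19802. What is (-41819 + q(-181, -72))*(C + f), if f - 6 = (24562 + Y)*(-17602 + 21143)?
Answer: -12321272619432/5 ≈ -2.4643e+12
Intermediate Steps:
Y = -39604/5 (Y = 2*(-1*19802)/5 = (2/5)*(-19802) = -39604/5 ≈ -7920.8)
C = -18135
q(P, h) = -13 (q(P, h) = -21 + 8 = -13)
f = 294632476/5 (f = 6 + (24562 - 39604/5)*(-17602 + 21143) = 6 + (83206/5)*3541 = 6 + 294632446/5 = 294632476/5 ≈ 5.8926e+7)
(-41819 + q(-181, -72))*(C + f) = (-41819 - 13)*(-18135 + 294632476/5) = -41832*294541801/5 = -12321272619432/5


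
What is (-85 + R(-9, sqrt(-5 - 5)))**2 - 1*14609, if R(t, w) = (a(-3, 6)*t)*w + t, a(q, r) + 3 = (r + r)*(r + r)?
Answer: -16109383 + 238572*I*sqrt(10) ≈ -1.6109e+7 + 7.5443e+5*I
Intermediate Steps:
a(q, r) = -3 + 4*r**2 (a(q, r) = -3 + (r + r)*(r + r) = -3 + (2*r)*(2*r) = -3 + 4*r**2)
R(t, w) = t + 141*t*w (R(t, w) = ((-3 + 4*6**2)*t)*w + t = ((-3 + 4*36)*t)*w + t = ((-3 + 144)*t)*w + t = (141*t)*w + t = 141*t*w + t = t + 141*t*w)
(-85 + R(-9, sqrt(-5 - 5)))**2 - 1*14609 = (-85 - 9*(1 + 141*sqrt(-5 - 5)))**2 - 1*14609 = (-85 - 9*(1 + 141*sqrt(-10)))**2 - 14609 = (-85 - 9*(1 + 141*(I*sqrt(10))))**2 - 14609 = (-85 - 9*(1 + 141*I*sqrt(10)))**2 - 14609 = (-85 + (-9 - 1269*I*sqrt(10)))**2 - 14609 = (-94 - 1269*I*sqrt(10))**2 - 14609 = -14609 + (-94 - 1269*I*sqrt(10))**2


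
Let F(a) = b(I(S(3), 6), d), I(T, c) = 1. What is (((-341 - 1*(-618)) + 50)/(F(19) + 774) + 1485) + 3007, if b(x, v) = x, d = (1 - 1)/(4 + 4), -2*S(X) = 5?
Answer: 3481627/775 ≈ 4492.4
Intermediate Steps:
S(X) = -5/2 (S(X) = -½*5 = -5/2)
d = 0 (d = 0/8 = 0*(⅛) = 0)
F(a) = 1
(((-341 - 1*(-618)) + 50)/(F(19) + 774) + 1485) + 3007 = (((-341 - 1*(-618)) + 50)/(1 + 774) + 1485) + 3007 = (((-341 + 618) + 50)/775 + 1485) + 3007 = ((277 + 50)*(1/775) + 1485) + 3007 = (327*(1/775) + 1485) + 3007 = (327/775 + 1485) + 3007 = 1151202/775 + 3007 = 3481627/775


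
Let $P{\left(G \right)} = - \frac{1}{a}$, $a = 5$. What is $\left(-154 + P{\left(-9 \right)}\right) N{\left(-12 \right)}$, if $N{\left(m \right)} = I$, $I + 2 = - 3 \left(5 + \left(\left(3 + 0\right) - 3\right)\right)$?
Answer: $\frac{13107}{5} \approx 2621.4$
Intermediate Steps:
$P{\left(G \right)} = - \frac{1}{5}$
$I = -17$ ($I = -2 - 3 \left(5 + \left(\left(3 + 0\right) - 3\right)\right) = -2 - 3 \left(5 + \left(3 - 3\right)\right) = -2 - 3 \left(5 + 0\right) = -2 - 15 = -17$)
$N{\left(m \right)} = -17$
$\left(-154 + P{\left(-9 \right)}\right) N{\left(-12 \right)} = \left(-154 - \frac{1}{5}\right) \left(-17\right) = \left(- \frac{771}{5}\right) \left(-17\right) = \frac{13107}{5}$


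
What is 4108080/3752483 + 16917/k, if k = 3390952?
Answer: 13993782847071/12724489733816 ≈ 1.0998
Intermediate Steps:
4108080/3752483 + 16917/k = 4108080/3752483 + 16917/3390952 = 13993782847071/12724489733816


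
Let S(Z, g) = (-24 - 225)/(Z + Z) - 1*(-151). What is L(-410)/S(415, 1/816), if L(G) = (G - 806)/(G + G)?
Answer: 608/61787 ≈ 0.0098403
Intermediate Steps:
L(G) = (-806 + G)/(2*G) (L(G) = (-806 + G)/((2*G)) = (-806 + G)*(1/(2*G)) = (-806 + G)/(2*G))
S(Z, g) = 151 - 249/(2*Z) (S(Z, g) = -249*1/(2*Z) + 151 = -249/(2*Z) + 151 = 151 - 249/(2*Z))
L(-410)/S(415, 1/816) = ((½)*(-806 - 410)/(-410))/(151 - 249/2/415) = ((½)*(-1/410)*(-1216))/(151 - 249/2*1/415) = 304/(205*(151 - 3/10)) = 304/(205*(1507/10)) = (304/205)*(10/1507) = 608/61787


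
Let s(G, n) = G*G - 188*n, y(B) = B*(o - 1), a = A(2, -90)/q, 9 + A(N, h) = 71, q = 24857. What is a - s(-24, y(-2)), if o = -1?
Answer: 4374894/24857 ≈ 176.00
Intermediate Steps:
A(N, h) = 62 (A(N, h) = -9 + 71 = 62)
a = 62/24857 ≈ 0.0024943
y(B) = -2*B (y(B) = B*(-1 - 1) = B*(-2) = -2*B)
s(G, n) = G**2 - 188*n
a - s(-24, y(-2)) = 62/24857 - ((-24)**2 - (-376)*(-2)) = 62/24857 - (576 - 188*4) = 62/24857 - (576 - 752) = 62/24857 - 1*(-176) = 62/24857 + 176 = 4374894/24857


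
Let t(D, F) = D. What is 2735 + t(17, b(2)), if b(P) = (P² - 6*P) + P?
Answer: 2752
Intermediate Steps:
b(P) = P² - 5*P
2735 + t(17, b(2)) = 2735 + 17 = 2752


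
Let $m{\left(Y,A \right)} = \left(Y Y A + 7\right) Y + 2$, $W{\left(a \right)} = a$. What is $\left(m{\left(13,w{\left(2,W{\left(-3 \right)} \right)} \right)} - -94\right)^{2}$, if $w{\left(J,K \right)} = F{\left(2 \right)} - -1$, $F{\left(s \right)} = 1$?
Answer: $20985561$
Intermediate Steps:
$w{\left(J,K \right)} = 2$ ($w{\left(J,K \right)} = 1 - -1 = 1 + 1 = 2$)
$m{\left(Y,A \right)} = 2 + Y \left(7 + A Y^{2}\right)$ ($m{\left(Y,A \right)} = \left(Y^{2} A + 7\right) Y + 2 = \left(A Y^{2} + 7\right) Y + 2 = \left(7 + A Y^{2}\right) Y + 2 = Y \left(7 + A Y^{2}\right) + 2 = 2 + Y \left(7 + A Y^{2}\right)$)
$\left(m{\left(13,w{\left(2,W{\left(-3 \right)} \right)} \right)} - -94\right)^{2} = \left(\left(2 + 7 \cdot 13 + 2 \cdot 13^{3}\right) - -94\right)^{2} = \left(\left(2 + 91 + 2 \cdot 2197\right) + 94\right)^{2} = \left(\left(2 + 91 + 4394\right) + 94\right)^{2} = \left(4487 + 94\right)^{2} = 4581^{2} = 20985561$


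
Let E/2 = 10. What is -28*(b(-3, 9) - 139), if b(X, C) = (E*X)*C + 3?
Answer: 18928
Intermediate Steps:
E = 20 (E = 2*10 = 20)
b(X, C) = 3 + 20*C*X (b(X, C) = (20*X)*C + 3 = 20*C*X + 3 = 3 + 20*C*X)
-28*(b(-3, 9) - 139) = -28*((3 + 20*9*(-3)) - 139) = -28*((3 - 540) - 139) = -28*(-537 - 139) = -28*(-676) = 18928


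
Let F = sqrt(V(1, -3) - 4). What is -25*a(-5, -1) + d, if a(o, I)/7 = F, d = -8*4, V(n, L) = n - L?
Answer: -32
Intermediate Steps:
F = 0 (F = sqrt((1 - 1*(-3)) - 4) = sqrt((1 + 3) - 4) = sqrt(4 - 4) = sqrt(0) = 0)
d = -32
a(o, I) = 0 (a(o, I) = 7*0 = 0)
-25*a(-5, -1) + d = -25*0 - 32 = 0 - 32 = -32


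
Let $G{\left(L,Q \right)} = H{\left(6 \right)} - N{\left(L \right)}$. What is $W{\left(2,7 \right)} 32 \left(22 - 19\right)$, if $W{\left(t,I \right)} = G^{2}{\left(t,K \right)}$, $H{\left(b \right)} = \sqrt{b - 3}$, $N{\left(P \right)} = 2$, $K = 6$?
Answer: $672 - 384 \sqrt{3} \approx 6.8925$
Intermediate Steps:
$H{\left(b \right)} = \sqrt{-3 + b}$
$G{\left(L,Q \right)} = -2 + \sqrt{3}$ ($G{\left(L,Q \right)} = \sqrt{-3 + 6} - 2 = \sqrt{3} - 2 = -2 + \sqrt{3}$)
$W{\left(t,I \right)} = \left(-2 + \sqrt{3}\right)^{2}$
$W{\left(2,7 \right)} 32 \left(22 - 19\right) = \left(2 - \sqrt{3}\right)^{2} \cdot 32 \left(22 - 19\right) = 32 \left(2 - \sqrt{3}\right)^{2} \cdot 3 = 96 \left(2 - \sqrt{3}\right)^{2}$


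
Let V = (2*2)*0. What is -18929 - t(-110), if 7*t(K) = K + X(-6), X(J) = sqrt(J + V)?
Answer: -132393/7 - I*sqrt(6)/7 ≈ -18913.0 - 0.34993*I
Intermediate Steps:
V = 0 (V = 4*0 = 0)
X(J) = sqrt(J) (X(J) = sqrt(J + 0) = sqrt(J))
t(K) = K/7 + I*sqrt(6)/7 (t(K) = (K + sqrt(-6))/7 = (K + I*sqrt(6))/7 = K/7 + I*sqrt(6)/7)
-18929 - t(-110) = -18929 - ((1/7)*(-110) + I*sqrt(6)/7) = -18929 - (-110/7 + I*sqrt(6)/7) = -18929 + (110/7 - I*sqrt(6)/7) = -132393/7 - I*sqrt(6)/7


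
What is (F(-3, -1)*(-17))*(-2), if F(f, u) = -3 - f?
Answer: 0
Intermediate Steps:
(F(-3, -1)*(-17))*(-2) = ((-3 - 1*(-3))*(-17))*(-2) = ((-3 + 3)*(-17))*(-2) = (0*(-17))*(-2) = 0*(-2) = 0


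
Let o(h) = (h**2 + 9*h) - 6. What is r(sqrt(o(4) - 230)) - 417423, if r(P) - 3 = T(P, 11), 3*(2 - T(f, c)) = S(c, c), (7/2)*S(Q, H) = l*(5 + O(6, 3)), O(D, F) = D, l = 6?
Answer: -2921970/7 ≈ -4.1742e+5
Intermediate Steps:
o(h) = -6 + h**2 + 9*h
S(Q, H) = 132/7 (S(Q, H) = 2*(6*(5 + 6))/7 = 2*(6*11)/7 = (2/7)*66 = 132/7)
T(f, c) = -30/7 (T(f, c) = 2 - 1/3*132/7 = 2 - 44/7 = -30/7)
r(P) = -9/7 (r(P) = 3 - 30/7 = -9/7)
r(sqrt(o(4) - 230)) - 417423 = -9/7 - 417423 = -2921970/7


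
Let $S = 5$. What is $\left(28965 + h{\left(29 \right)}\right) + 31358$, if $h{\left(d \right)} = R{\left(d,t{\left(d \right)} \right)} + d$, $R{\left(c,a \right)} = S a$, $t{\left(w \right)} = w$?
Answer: $60497$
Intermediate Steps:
$R{\left(c,a \right)} = 5 a$
$h{\left(d \right)} = 6 d$ ($h{\left(d \right)} = 5 d + d = 6 d$)
$\left(28965 + h{\left(29 \right)}\right) + 31358 = \left(28965 + 6 \cdot 29\right) + 31358 = \left(28965 + 174\right) + 31358 = 29139 + 31358 = 60497$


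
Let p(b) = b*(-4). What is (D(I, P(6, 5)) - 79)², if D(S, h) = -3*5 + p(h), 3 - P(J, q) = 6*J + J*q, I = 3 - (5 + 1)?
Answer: 24964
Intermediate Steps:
I = -3 (I = 3 - 1*6 = 3 - 6 = -3)
P(J, q) = 3 - 6*J - J*q (P(J, q) = 3 - (6*J + J*q) = 3 + (-6*J - J*q) = 3 - 6*J - J*q)
p(b) = -4*b
D(S, h) = -15 - 4*h (D(S, h) = -3*5 - 4*h = -15 - 4*h)
(D(I, P(6, 5)) - 79)² = ((-15 - 4*(3 - 6*6 - 1*6*5)) - 79)² = ((-15 - 4*(3 - 36 - 30)) - 79)² = ((-15 - 4*(-63)) - 79)² = ((-15 + 252) - 79)² = (237 - 79)² = 158² = 24964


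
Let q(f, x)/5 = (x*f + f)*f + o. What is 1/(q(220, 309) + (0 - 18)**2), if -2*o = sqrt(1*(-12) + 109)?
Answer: 300081296/22512196052257479 + 10*sqrt(97)/22512196052257479 ≈ 1.3330e-8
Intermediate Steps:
o = -sqrt(97)/2 (o = -sqrt(1*(-12) + 109)/2 = -sqrt(-12 + 109)/2 = -sqrt(97)/2 ≈ -4.9244)
q(f, x) = -5*sqrt(97)/2 + 5*f*(f + f*x) (q(f, x) = 5*((x*f + f)*f - sqrt(97)/2) = 5*((f*x + f)*f - sqrt(97)/2) = 5*((f + f*x)*f - sqrt(97)/2) = 5*(f*(f + f*x) - sqrt(97)/2) = 5*(-sqrt(97)/2 + f*(f + f*x)) = -5*sqrt(97)/2 + 5*f*(f + f*x))
1/(q(220, 309) + (0 - 18)**2) = 1/((5*220**2 - 5*sqrt(97)/2 + 5*309*220**2) + (0 - 18)**2) = 1/((5*48400 - 5*sqrt(97)/2 + 5*309*48400) + (-18)**2) = 1/((242000 - 5*sqrt(97)/2 + 74778000) + 324) = 1/((75020000 - 5*sqrt(97)/2) + 324) = 1/(75020324 - 5*sqrt(97)/2)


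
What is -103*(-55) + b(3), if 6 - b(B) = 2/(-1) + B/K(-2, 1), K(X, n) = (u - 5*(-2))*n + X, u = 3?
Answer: 62400/11 ≈ 5672.7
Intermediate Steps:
K(X, n) = X + 13*n (K(X, n) = (3 - 5*(-2))*n + X = (3 + 10)*n + X = 13*n + X = X + 13*n)
b(B) = 8 - B/11 (b(B) = 6 - (2/(-1) + B/(-2 + 13*1)) = 6 - (2*(-1) + B/(-2 + 13)) = 6 - (-2 + B/11) = 6 + (2 - B/11) = 8 - B/11)
-103*(-55) + b(3) = -103*(-55) + (8 - 1/11*3) = 5665 + (8 - 3/11) = 5665 + 85/11 = 62400/11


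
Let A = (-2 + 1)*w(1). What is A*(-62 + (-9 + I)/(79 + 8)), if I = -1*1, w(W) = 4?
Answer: 21616/87 ≈ 248.46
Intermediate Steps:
I = -1
A = -4 (A = (-2 + 1)*4 = -1*4 = -4)
A*(-62 + (-9 + I)/(79 + 8)) = -4*(-62 + (-9 - 1)/(79 + 8)) = -4*(-62 - 10/87) = -4*(-5404/87) = 21616/87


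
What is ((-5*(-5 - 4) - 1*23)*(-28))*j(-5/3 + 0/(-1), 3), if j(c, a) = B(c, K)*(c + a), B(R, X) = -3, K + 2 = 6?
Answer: 2464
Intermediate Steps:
K = 4 (K = -2 + 6 = 4)
j(c, a) = -3*a - 3*c (j(c, a) = -3*(c + a) = -3*(a + c) = -3*a - 3*c)
((-5*(-5 - 4) - 1*23)*(-28))*j(-5/3 + 0/(-1), 3) = ((-5*(-5 - 4) - 1*23)*(-28))*(-3*3 - 3*(-5/3 + 0/(-1))) = ((-5*(-9) - 23)*(-28))*(-9 - 3*(-5*1/3 + 0*(-1))) = ((45 - 23)*(-28))*(-9 - 3*(-5/3 + 0)) = (22*(-28))*(-9 - 3*(-5/3)) = -616*(-9 + 5) = -616*(-4) = 2464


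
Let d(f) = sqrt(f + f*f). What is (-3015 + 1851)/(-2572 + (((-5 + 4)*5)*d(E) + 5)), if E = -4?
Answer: 2987988/6589189 - 11640*sqrt(3)/6589189 ≈ 0.45041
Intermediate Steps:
d(f) = sqrt(f + f**2)
(-3015 + 1851)/(-2572 + (((-5 + 4)*5)*d(E) + 5)) = (-3015 + 1851)/(-2572 + (((-5 + 4)*5)*sqrt(-4*(1 - 4)) + 5)) = -1164/(-2572 + ((-1*5)*sqrt(-4*(-3)) + 5)) = -1164/(-2572 + (-10*sqrt(3) + 5)) = -1164/(-2572 + (5 - 10*sqrt(3))) = -1164/(-2567 - 10*sqrt(3))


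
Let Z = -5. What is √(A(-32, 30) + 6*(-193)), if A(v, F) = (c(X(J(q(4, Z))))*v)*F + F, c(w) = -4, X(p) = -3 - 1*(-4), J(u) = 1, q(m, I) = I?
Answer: 2*√678 ≈ 52.077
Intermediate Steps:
X(p) = 1 (X(p) = -3 + 4 = 1)
A(v, F) = F - 4*F*v (A(v, F) = (-4*v)*F + F = -4*F*v + F = F - 4*F*v)
√(A(-32, 30) + 6*(-193)) = √(30*(1 - 4*(-32)) + 6*(-193)) = √(30*(1 + 128) - 1158) = √(30*129 - 1158) = √(3870 - 1158) = √2712 = 2*√678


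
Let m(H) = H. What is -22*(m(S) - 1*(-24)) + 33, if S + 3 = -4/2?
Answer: -385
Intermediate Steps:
S = -5 (S = -3 - 4/2 = -3 - 4*½ = -3 - 2 = -5)
-22*(m(S) - 1*(-24)) + 33 = -22*(-5 - 1*(-24)) + 33 = -22*(-5 + 24) + 33 = -22*19 + 33 = -418 + 33 = -385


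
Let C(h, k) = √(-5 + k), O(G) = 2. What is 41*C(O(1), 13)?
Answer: 82*√2 ≈ 115.97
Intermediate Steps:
41*C(O(1), 13) = 41*√(-5 + 13) = 41*√8 = 41*(2*√2) = 82*√2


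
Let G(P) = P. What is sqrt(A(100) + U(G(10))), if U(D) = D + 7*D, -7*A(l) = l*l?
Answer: 4*I*sqrt(4130)/7 ≈ 36.723*I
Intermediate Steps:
A(l) = -l**2/7 (A(l) = -l*l/7 = -l**2/7)
U(D) = 8*D
sqrt(A(100) + U(G(10))) = sqrt(-1/7*100**2 + 8*10) = sqrt(-1/7*10000 + 80) = sqrt(-10000/7 + 80) = sqrt(-9440/7) = 4*I*sqrt(4130)/7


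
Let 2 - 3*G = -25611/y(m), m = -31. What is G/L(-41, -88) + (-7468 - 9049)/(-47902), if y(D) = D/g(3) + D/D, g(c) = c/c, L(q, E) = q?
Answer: 35691437/4909955 ≈ 7.2692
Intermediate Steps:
g(c) = 1
y(D) = 1 + D (y(D) = D/1 + D/D = D*1 + 1 = D + 1 = 1 + D)
G = -2839/10 (G = 2/3 - (-8537)/(1 - 31) = 2/3 - (-8537)/(-30) = 2/3 - (-8537)*(-1)/30 = 2/3 - 1/3*8537/10 = 2/3 - 8537/30 = -2839/10 ≈ -283.90)
G/L(-41, -88) + (-7468 - 9049)/(-47902) = -2839/10/(-41) + (-7468 - 9049)/(-47902) = -2839/10*(-1/41) - 16517*(-1/47902) = 2839/410 + 16517/47902 = 35691437/4909955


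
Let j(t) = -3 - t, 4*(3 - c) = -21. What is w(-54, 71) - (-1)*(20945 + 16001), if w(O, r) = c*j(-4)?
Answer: 147817/4 ≈ 36954.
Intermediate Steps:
c = 33/4 (c = 3 - 1/4*(-21) = 3 + 21/4 = 33/4 ≈ 8.2500)
w(O, r) = 33/4 (w(O, r) = 33*(-3 - 1*(-4))/4 = 33*(-3 + 4)/4 = (33/4)*1 = 33/4)
w(-54, 71) - (-1)*(20945 + 16001) = 33/4 - (-1)*(20945 + 16001) = 33/4 - (-1)*36946 = 33/4 - 1*(-36946) = 33/4 + 36946 = 147817/4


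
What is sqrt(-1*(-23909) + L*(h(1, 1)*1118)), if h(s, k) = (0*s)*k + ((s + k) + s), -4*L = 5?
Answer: sqrt(78866)/2 ≈ 140.42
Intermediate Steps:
L = -5/4 (L = -1/4*5 = -5/4 ≈ -1.2500)
h(s, k) = k + 2*s (h(s, k) = 0*k + ((k + s) + s) = 0 + (k + 2*s) = k + 2*s)
sqrt(-1*(-23909) + L*(h(1, 1)*1118)) = sqrt(-1*(-23909) - 5*(1 + 2*1)*1118/4) = sqrt(23909 - 5*(1 + 2)*1118/4) = sqrt(23909 - 15*1118/4) = sqrt(23909 - 5/4*3354) = sqrt(23909 - 8385/2) = sqrt(39433/2) = sqrt(78866)/2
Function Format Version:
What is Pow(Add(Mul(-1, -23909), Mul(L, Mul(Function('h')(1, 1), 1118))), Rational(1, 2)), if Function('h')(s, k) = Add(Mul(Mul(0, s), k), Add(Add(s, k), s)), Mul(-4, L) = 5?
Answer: Mul(Rational(1, 2), Pow(78866, Rational(1, 2))) ≈ 140.42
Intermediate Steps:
L = Rational(-5, 4) (L = Mul(Rational(-1, 4), 5) = Rational(-5, 4) ≈ -1.2500)
Function('h')(s, k) = Add(k, Mul(2, s)) (Function('h')(s, k) = Add(Mul(0, k), Add(Add(k, s), s)) = Add(0, Add(k, Mul(2, s))) = Add(k, Mul(2, s)))
Pow(Add(Mul(-1, -23909), Mul(L, Mul(Function('h')(1, 1), 1118))), Rational(1, 2)) = Pow(Add(Mul(-1, -23909), Mul(Rational(-5, 4), Mul(Add(1, Mul(2, 1)), 1118))), Rational(1, 2)) = Pow(Add(23909, Mul(Rational(-5, 4), Mul(Add(1, 2), 1118))), Rational(1, 2)) = Pow(Add(23909, Mul(Rational(-5, 4), Mul(3, 1118))), Rational(1, 2)) = Pow(Add(23909, Mul(Rational(-5, 4), 3354)), Rational(1, 2)) = Pow(Add(23909, Rational(-8385, 2)), Rational(1, 2)) = Pow(Rational(39433, 2), Rational(1, 2)) = Mul(Rational(1, 2), Pow(78866, Rational(1, 2)))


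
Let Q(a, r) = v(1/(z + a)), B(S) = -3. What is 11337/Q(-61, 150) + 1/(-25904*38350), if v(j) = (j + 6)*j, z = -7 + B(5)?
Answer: -2270947190577329/16888112800 ≈ -1.3447e+5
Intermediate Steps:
z = -10 (z = -7 - 3 = -10)
v(j) = j*(6 + j) (v(j) = (6 + j)*j = j*(6 + j))
Q(a, r) = (6 + 1/(-10 + a))/(-10 + a)
11337/Q(-61, 150) + 1/(-25904*38350) = 11337/(((-59 + 6*(-61))/(-10 - 61)²)) + 1/(-25904*38350) = 11337/(((-59 - 366)/(-71)²)) - 1/25904*1/38350 = 11337/(((1/5041)*(-425))) - 1/993418400 = 11337/(-425/5041) - 1/993418400 = 11337*(-5041/425) - 1/993418400 = -57149817/425 - 1/993418400 = -2270947190577329/16888112800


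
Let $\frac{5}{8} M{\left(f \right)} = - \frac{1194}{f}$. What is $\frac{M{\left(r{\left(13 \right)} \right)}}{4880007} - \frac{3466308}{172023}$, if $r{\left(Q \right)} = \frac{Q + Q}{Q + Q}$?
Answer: $- \frac{9397742187164}{466374135645} \approx -20.151$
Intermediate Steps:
$r{\left(Q \right)} = 1$ ($r{\left(Q \right)} = \frac{2 Q}{2 Q} = 2 Q \frac{1}{2 Q} = 1$)
$M{\left(f \right)} = - \frac{9552}{5 f}$ ($M{\left(f \right)} = \frac{8 \left(- \frac{1194}{f}\right)}{5} = - \frac{9552}{5 f}$)
$\frac{M{\left(r{\left(13 \right)} \right)}}{4880007} - \frac{3466308}{172023} = \frac{\left(- \frac{9552}{5}\right) 1^{-1}}{4880007} - \frac{3466308}{172023} = \left(- \frac{9552}{5}\right) 1 \cdot \frac{1}{4880007} - \frac{1155436}{57341} = \left(- \frac{9552}{5}\right) \frac{1}{4880007} - \frac{1155436}{57341} = - \frac{3184}{8133345} - \frac{1155436}{57341} = - \frac{9397742187164}{466374135645}$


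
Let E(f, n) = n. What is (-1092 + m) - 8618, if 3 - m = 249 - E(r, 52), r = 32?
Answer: -9904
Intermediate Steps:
m = -194 (m = 3 - (249 - 1*52) = 3 - (249 - 52) = 3 - 1*197 = 3 - 197 = -194)
(-1092 + m) - 8618 = (-1092 - 194) - 8618 = -1286 - 8618 = -9904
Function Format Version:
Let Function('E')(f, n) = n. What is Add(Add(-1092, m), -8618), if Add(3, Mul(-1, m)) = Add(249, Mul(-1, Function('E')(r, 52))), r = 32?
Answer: -9904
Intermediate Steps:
m = -194 (m = Add(3, Mul(-1, Add(249, Mul(-1, 52)))) = Add(3, Mul(-1, Add(249, -52))) = Add(3, Mul(-1, 197)) = Add(3, -197) = -194)
Add(Add(-1092, m), -8618) = Add(Add(-1092, -194), -8618) = Add(-1286, -8618) = -9904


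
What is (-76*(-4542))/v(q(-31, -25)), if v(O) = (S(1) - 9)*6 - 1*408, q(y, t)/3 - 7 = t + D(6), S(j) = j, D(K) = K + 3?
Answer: -757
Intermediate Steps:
D(K) = 3 + K
q(y, t) = 48 + 3*t (q(y, t) = 21 + 3*(t + (3 + 6)) = 21 + 3*(t + 9) = 21 + 3*(9 + t) = 21 + (27 + 3*t) = 48 + 3*t)
v(O) = -456 (v(O) = (1 - 9)*6 - 1*408 = -8*6 - 408 = -48 - 408 = -456)
(-76*(-4542))/v(q(-31, -25)) = -76*(-4542)/(-456) = 345192*(-1/456) = -757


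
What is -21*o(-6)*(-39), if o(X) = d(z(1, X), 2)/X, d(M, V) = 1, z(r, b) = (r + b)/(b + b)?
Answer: -273/2 ≈ -136.50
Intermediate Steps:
z(r, b) = (b + r)/(2*b) (z(r, b) = (b + r)/((2*b)) = (b + r)*(1/(2*b)) = (b + r)/(2*b))
o(X) = 1/X
-21*o(-6)*(-39) = -21/(-6)*(-39) = -21*(-1/6)*(-39) = (7/2)*(-39) = -273/2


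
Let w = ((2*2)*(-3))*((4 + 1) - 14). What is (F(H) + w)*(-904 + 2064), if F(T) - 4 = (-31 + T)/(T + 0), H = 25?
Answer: 648208/5 ≈ 1.2964e+5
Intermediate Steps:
F(T) = 4 + (-31 + T)/T (F(T) = 4 + (-31 + T)/(T + 0) = 4 + (-31 + T)/T)
w = 108 (w = (4*(-3))*(5 - 14) = -12*(-9) = 108)
(F(H) + w)*(-904 + 2064) = ((5 - 31/25) + 108)*(-904 + 2064) = ((5 - 31*1/25) + 108)*1160 = ((5 - 31/25) + 108)*1160 = (94/25 + 108)*1160 = (2794/25)*1160 = 648208/5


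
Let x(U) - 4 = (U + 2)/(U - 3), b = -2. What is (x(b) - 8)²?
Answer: 16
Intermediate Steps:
x(U) = 4 + (2 + U)/(-3 + U) (x(U) = 4 + (U + 2)/(U - 3) = 4 + (2 + U)/(-3 + U))
(x(b) - 8)² = (5*(-2 - 2)/(-3 - 2) - 8)² = (5*(-4)/(-5) - 8)² = (5*(-⅕)*(-4) - 8)² = (4 - 8)² = (-4)² = 16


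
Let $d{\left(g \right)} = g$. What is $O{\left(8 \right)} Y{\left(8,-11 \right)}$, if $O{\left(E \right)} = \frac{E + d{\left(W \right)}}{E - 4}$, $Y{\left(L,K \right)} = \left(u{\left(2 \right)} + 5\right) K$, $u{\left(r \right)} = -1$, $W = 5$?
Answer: $-143$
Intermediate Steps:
$Y{\left(L,K \right)} = 4 K$ ($Y{\left(L,K \right)} = \left(-1 + 5\right) K = 4 K$)
$O{\left(E \right)} = \frac{5 + E}{-4 + E}$ ($O{\left(E \right)} = \frac{E + 5}{E - 4} = \frac{5 + E}{-4 + E}$)
$O{\left(8 \right)} Y{\left(8,-11 \right)} = \frac{5 + 8}{-4 + 8} \cdot 4 \left(-11\right) = \frac{1}{4} \cdot 13 \left(-44\right) = \frac{13}{4} \left(-44\right) = -143$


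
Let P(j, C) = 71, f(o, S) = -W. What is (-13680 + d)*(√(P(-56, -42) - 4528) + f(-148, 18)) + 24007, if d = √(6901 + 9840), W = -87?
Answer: 24007 - (87 + I*√4457)*(13680 - √16741) ≈ -1.1549e+6 - 9.0465e+5*I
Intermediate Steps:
f(o, S) = 87 (f(o, S) = -1*(-87) = 87)
d = √16741 ≈ 129.39
(-13680 + d)*(√(P(-56, -42) - 4528) + f(-148, 18)) + 24007 = (-13680 + √16741)*(√(71 - 4528) + 87) + 24007 = (-13680 + √16741)*(√(-4457) + 87) + 24007 = (-13680 + √16741)*(I*√4457 + 87) + 24007 = (-13680 + √16741)*(87 + I*√4457) + 24007 = 24007 + (-13680 + √16741)*(87 + I*√4457)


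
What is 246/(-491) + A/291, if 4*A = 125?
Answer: -224969/571524 ≈ -0.39363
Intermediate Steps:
A = 125/4 (A = (¼)*125 = 125/4 ≈ 31.250)
246/(-491) + A/291 = 246/(-491) + (125/4)/291 = 246*(-1/491) + (125/4)*(1/291) = -246/491 + 125/1164 = -224969/571524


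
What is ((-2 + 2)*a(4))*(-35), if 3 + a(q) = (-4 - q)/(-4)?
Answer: 0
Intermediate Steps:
a(q) = -2 + q/4 (a(q) = -3 + (-4 - q)/(-4) = -3 + (-4 - q)*(-1/4) = -3 + (1 + q/4) = -2 + q/4)
((-2 + 2)*a(4))*(-35) = ((-2 + 2)*(-2 + (1/4)*4))*(-35) = (0*(-2 + 1))*(-35) = (0*(-1))*(-35) = 0*(-35) = 0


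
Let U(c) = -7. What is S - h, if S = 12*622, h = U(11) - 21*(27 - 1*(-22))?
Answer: 8500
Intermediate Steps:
h = -1036 (h = -7 - 21*(27 - 1*(-22)) = -7 - 21*(27 + 22) = -7 - 21*49 = -7 - 1029 = -1036)
S = 7464
S - h = 7464 - 1*(-1036) = 7464 + 1036 = 8500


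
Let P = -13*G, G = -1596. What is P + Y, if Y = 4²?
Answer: 20764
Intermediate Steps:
Y = 16
P = 20748 (P = -13*(-1596) = 20748)
P + Y = 20748 + 16 = 20764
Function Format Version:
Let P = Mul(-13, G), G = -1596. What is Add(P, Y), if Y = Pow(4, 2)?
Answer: 20764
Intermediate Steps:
Y = 16
P = 20748 (P = Mul(-13, -1596) = 20748)
Add(P, Y) = Add(20748, 16) = 20764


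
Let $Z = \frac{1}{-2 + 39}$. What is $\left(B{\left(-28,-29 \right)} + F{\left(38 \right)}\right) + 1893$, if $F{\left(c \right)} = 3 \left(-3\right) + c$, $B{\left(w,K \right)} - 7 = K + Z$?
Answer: $\frac{70301}{37} \approx 1900.0$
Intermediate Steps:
$Z = \frac{1}{37} \approx 0.027027$
$B{\left(w,K \right)} = \frac{260}{37} + K$ ($B{\left(w,K \right)} = 7 + \left(K + \frac{1}{37}\right) = 7 + \left(\frac{1}{37} + K\right) = \frac{260}{37} + K$)
$F{\left(c \right)} = -9 + c$
$\left(B{\left(-28,-29 \right)} + F{\left(38 \right)}\right) + 1893 = \left(\left(\frac{260}{37} - 29\right) + \left(-9 + 38\right)\right) + 1893 = \left(- \frac{813}{37} + 29\right) + 1893 = \frac{260}{37} + 1893 = \frac{70301}{37}$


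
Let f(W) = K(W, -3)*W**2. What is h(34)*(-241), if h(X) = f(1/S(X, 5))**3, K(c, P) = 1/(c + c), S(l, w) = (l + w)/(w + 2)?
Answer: -82663/474552 ≈ -0.17419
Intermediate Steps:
S(l, w) = (l + w)/(2 + w)
K(c, P) = 1/(2*c)
f(W) = W/2 (f(W) = (1/(2*W))*W**2 = W/2)
h(X) = 1/(8*(5/7 + X/7)**3) (h(X) = (1/(2*(((X + 5)/(2 + 5)))))**3 = (1/(2*(((5 + X)/7))))**3 = (1/(2*(5/7 + X/7)))**3 = 1/(8*(5/7 + X/7)**3))
h(34)*(-241) = (343/(8*(5 + 34)**3))*(-241) = ((343/8)/39**3)*(-241) = ((343/8)*(1/59319))*(-241) = (343/474552)*(-241) = -82663/474552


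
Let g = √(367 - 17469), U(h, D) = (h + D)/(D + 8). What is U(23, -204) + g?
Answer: 181/196 + I*√17102 ≈ 0.92347 + 130.77*I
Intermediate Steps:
U(h, D) = (D + h)/(8 + D)
g = I*√17102 (g = √(-17102) = I*√17102 ≈ 130.77*I)
U(23, -204) + g = (-204 + 23)/(8 - 204) + I*√17102 = -181/(-196) + I*√17102 = -1/196*(-181) + I*√17102 = 181/196 + I*√17102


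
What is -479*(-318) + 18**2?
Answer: 152646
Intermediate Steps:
-479*(-318) + 18**2 = 152322 + 324 = 152646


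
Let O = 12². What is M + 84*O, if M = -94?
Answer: 12002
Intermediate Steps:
O = 144
M + 84*O = -94 + 84*144 = -94 + 12096 = 12002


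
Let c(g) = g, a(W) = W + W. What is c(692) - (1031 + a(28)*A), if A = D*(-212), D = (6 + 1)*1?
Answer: 82765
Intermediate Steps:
a(W) = 2*W
D = 7 (D = 7*1 = 7)
A = -1484 (A = 7*(-212) = -1484)
c(692) - (1031 + a(28)*A) = 692 - (1031 + (2*28)*(-1484)) = 692 - (1031 + 56*(-1484)) = 692 - (1031 - 83104) = 692 - 1*(-82073) = 692 + 82073 = 82765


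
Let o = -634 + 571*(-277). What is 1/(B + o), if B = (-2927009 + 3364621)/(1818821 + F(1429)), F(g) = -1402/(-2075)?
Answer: -539150711/85617542336811 ≈ -6.2972e-6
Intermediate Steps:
F(g) = 1402/2075 (F(g) = -1402*(-1/2075) = 1402/2075)
o = -158801 (o = -634 - 158167 = -158801)
B = 129720700/539150711 (B = (-2927009 + 3364621)/(1818821 + 1402/2075) = 437612/(3774054977/2075) = 437612*(2075/3774054977) = 129720700/539150711 ≈ 0.24060)
1/(B + o) = 1/(129720700/539150711 - 158801) = 1/(-85617542336811/539150711) = -539150711/85617542336811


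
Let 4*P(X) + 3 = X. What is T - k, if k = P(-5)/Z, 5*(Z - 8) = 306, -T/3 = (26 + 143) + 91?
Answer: -134935/173 ≈ -779.97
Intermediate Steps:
T = -780 (T = -3*((26 + 143) + 91) = -3*(169 + 91) = -3*260 = -780)
P(X) = -¾ + X/4
Z = 346/5 (Z = 8 + (⅕)*306 = 8 + 306/5 = 346/5 ≈ 69.200)
k = -5/173 (k = (-¾ + (¼)*(-5))/(346/5) = (-¾ - 5/4)*(5/346) = -2*5/346 = -5/173 ≈ -0.028902)
T - k = -780 - 1*(-5/173) = -780 + 5/173 = -134935/173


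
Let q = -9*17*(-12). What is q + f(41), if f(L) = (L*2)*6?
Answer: 2328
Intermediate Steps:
q = 1836 (q = -153*(-12) = 1836)
f(L) = 12*L (f(L) = (2*L)*6 = 12*L)
q + f(41) = 1836 + 12*41 = 1836 + 492 = 2328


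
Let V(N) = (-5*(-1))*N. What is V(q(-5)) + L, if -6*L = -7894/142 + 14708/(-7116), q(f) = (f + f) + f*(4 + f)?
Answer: -5831785/378927 ≈ -15.390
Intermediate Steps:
q(f) = 2*f + f*(4 + f)
V(N) = 5*N
L = 3641390/378927 (L = -(-7894/142 + 14708/(-7116))/6 = -(-7894*1/142 + 14708*(-1/7116))/6 = -(-3947/71 - 3677/1779)/6 = -1/6*(-7282780/126309) = 3641390/378927 ≈ 9.6097)
V(q(-5)) + L = 5*(-5*(6 - 5)) + 3641390/378927 = 5*(-5*1) + 3641390/378927 = 5*(-5) + 3641390/378927 = -25 + 3641390/378927 = -5831785/378927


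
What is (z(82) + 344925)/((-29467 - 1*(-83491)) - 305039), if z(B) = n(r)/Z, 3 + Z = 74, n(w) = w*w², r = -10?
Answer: -4897735/3564413 ≈ -1.3741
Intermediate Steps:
n(w) = w³
Z = 71 (Z = -3 + 74 = 71)
z(B) = -1000/71 (z(B) = (-10)³/71 = -1000*1/71 = -1000/71)
(z(82) + 344925)/((-29467 - 1*(-83491)) - 305039) = (-1000/71 + 344925)/((-29467 - 1*(-83491)) - 305039) = 24488675/(71*((-29467 + 83491) - 305039)) = 24488675/(71*(54024 - 305039)) = (24488675/71)/(-251015) = (24488675/71)*(-1/251015) = -4897735/3564413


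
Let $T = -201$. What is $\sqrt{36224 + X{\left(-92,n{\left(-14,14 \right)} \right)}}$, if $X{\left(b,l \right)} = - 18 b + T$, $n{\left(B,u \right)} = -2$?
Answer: $\sqrt{37679} \approx 194.11$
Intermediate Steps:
$X{\left(b,l \right)} = -201 - 18 b$ ($X{\left(b,l \right)} = - 18 b - 201 = -201 - 18 b$)
$\sqrt{36224 + X{\left(-92,n{\left(-14,14 \right)} \right)}} = \sqrt{36224 - -1455} = \sqrt{36224 + \left(-201 + 1656\right)} = \sqrt{36224 + 1455} = \sqrt{37679}$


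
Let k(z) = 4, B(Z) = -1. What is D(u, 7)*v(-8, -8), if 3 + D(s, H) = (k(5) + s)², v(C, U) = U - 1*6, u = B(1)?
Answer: -84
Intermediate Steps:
u = -1
v(C, U) = -6 + U (v(C, U) = U - 6 = -6 + U)
D(s, H) = -3 + (4 + s)²
D(u, 7)*v(-8, -8) = (-3 + (4 - 1)²)*(-6 - 8) = (-3 + 3²)*(-14) = (-3 + 9)*(-14) = 6*(-14) = -84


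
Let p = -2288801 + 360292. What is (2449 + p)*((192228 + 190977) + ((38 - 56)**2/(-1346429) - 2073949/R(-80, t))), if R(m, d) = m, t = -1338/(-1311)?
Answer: -4243985675176379703/5385716 ≈ -7.8801e+11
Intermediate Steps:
t = 446/437 (t = -1338*(-1/1311) = 446/437 ≈ 1.0206)
p = -1928509
(2449 + p)*((192228 + 190977) + ((38 - 56)**2/(-1346429) - 2073949/R(-80, t))) = (2449 - 1928509)*((192228 + 190977) + ((38 - 56)**2/(-1346429) - 2073949/(-80))) = -1926060*(383205 + ((-18)**2*(-1/1346429) - 2073949*(-1/80))) = -1926060*(383205 + (324*(-1/1346429) + 2073949/80)) = -1926060*(383205 + (-324/1346429 + 2073949/80)) = -1926060*(383205 + 2792425052201/107714320) = -1926060*44069091047801/107714320 = -4243985675176379703/5385716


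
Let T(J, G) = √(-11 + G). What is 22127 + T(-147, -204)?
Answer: 22127 + I*√215 ≈ 22127.0 + 14.663*I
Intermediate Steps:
22127 + T(-147, -204) = 22127 + √(-11 - 204) = 22127 + √(-215) = 22127 + I*√215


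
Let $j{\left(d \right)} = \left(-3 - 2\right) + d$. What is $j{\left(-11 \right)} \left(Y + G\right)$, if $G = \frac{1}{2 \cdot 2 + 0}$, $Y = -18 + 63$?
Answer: $-724$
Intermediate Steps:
$Y = 45$
$j{\left(d \right)} = -5 + d$
$G = \frac{1}{4}$ ($G = \frac{1}{4 + 0} = \frac{1}{4} \approx 0.25$)
$j{\left(-11 \right)} \left(Y + G\right) = \left(-5 - 11\right) \left(45 + \frac{1}{4}\right) = \left(-16\right) \frac{181}{4} = -724$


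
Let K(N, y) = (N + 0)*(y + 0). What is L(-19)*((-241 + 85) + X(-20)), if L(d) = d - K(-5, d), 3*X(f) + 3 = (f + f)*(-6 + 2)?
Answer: 11818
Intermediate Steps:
K(N, y) = N*y
X(f) = -1 - 8*f/3 (X(f) = -1 + ((f + f)*(-6 + 2))/3 = -1 + ((2*f)*(-4))/3 = -1 + (-8*f)/3 = -1 - 8*f/3)
L(d) = 6*d (L(d) = d - (-5)*d = d + 5*d = 6*d)
L(-19)*((-241 + 85) + X(-20)) = (6*(-19))*((-241 + 85) + (-1 - 8/3*(-20))) = -114*(-156 + (-1 + 160/3)) = -114*(-156 + 157/3) = -114*(-311/3) = 11818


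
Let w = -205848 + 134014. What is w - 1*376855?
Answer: -448689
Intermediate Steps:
w = -71834
w - 1*376855 = -71834 - 1*376855 = -71834 - 376855 = -448689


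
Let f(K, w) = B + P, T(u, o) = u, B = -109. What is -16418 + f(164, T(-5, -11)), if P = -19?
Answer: -16546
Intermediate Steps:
f(K, w) = -128 (f(K, w) = -109 - 19 = -128)
-16418 + f(164, T(-5, -11)) = -16418 - 128 = -16546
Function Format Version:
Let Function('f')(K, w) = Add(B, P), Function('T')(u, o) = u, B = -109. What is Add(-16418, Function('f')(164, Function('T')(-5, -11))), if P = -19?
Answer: -16546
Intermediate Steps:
Function('f')(K, w) = -128 (Function('f')(K, w) = Add(-109, -19) = -128)
Add(-16418, Function('f')(164, Function('T')(-5, -11))) = Add(-16418, -128) = -16546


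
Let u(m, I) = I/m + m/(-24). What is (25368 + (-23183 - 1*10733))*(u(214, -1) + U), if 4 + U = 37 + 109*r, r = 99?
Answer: -29675580857/321 ≈ -9.2447e+7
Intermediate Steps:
u(m, I) = -m/24 + I/m (u(m, I) = I/m + m*(-1/24) = I/m - m/24 = -m/24 + I/m)
U = 10824 (U = -4 + (37 + 109*99) = -4 + (37 + 10791) = -4 + 10828 = 10824)
(25368 + (-23183 - 1*10733))*(u(214, -1) + U) = (25368 + (-23183 - 1*10733))*((-1/24*214 - 1/214) + 10824) = (25368 + (-23183 - 10733))*((-107/12 - 1*1/214) + 10824) = (25368 - 33916)*((-107/12 - 1/214) + 10824) = -8548*(-11455/1284 + 10824) = -8548*13886561/1284 = -29675580857/321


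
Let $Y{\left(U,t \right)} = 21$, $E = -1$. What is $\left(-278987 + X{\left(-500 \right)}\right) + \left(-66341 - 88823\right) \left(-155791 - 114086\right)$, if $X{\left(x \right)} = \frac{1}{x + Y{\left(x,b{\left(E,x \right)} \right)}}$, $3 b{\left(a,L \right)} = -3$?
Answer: $\frac{20058084687838}{479} \approx 4.1875 \cdot 10^{10}$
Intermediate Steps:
$b{\left(a,L \right)} = -1$ ($b{\left(a,L \right)} = \frac{1}{3} \left(-3\right) = -1$)
$X{\left(x \right)} = \frac{1}{21 + x}$ ($X{\left(x \right)} = \frac{1}{x + 21} = \frac{1}{21 + x}$)
$\left(-278987 + X{\left(-500 \right)}\right) + \left(-66341 - 88823\right) \left(-155791 - 114086\right) = \left(-278987 + \frac{1}{21 - 500}\right) + \left(-66341 - 88823\right) \left(-155791 - 114086\right) = \left(-278987 + \frac{1}{-479}\right) - -41875194828 = \left(-278987 - \frac{1}{479}\right) + 41875194828 = - \frac{133634774}{479} + 41875194828 = \frac{20058084687838}{479}$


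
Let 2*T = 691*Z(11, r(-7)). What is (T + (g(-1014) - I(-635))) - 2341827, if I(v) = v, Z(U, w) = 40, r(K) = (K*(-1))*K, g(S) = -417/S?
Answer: -786651597/338 ≈ -2.3274e+6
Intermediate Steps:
r(K) = -K**2 (r(K) = (-K)*K = -K**2)
T = 13820 (T = (691*40)/2 = (1/2)*27640 = 13820)
(T + (g(-1014) - I(-635))) - 2341827 = (13820 + (-417/(-1014) - 1*(-635))) - 2341827 = (13820 + (-417*(-1/1014) + 635)) - 2341827 = (13820 + (139/338 + 635)) - 2341827 = (13820 + 214769/338) - 2341827 = 4885929/338 - 2341827 = -786651597/338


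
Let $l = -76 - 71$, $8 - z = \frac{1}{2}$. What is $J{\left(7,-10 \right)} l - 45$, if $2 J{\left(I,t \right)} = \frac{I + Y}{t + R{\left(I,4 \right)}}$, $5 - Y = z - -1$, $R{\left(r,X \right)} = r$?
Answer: $\frac{163}{4} \approx 40.75$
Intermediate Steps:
$z = \frac{15}{2}$ ($z = 8 - \frac{1}{2} = \frac{15}{2} \approx 7.5$)
$Y = - \frac{7}{2}$ ($Y = 5 - \left(\frac{15}{2} - -1\right) = 5 - \left(\frac{15}{2} + 1\right) = 5 - \frac{17}{2} = - \frac{7}{2} \approx -3.5$)
$l = -147$
$J{\left(I,t \right)} = \frac{- \frac{7}{2} + I}{2 \left(I + t\right)}$ ($J{\left(I,t \right)} = \frac{\left(I - \frac{7}{2}\right) \frac{1}{t + I}}{2} = \frac{\left(- \frac{7}{2} + I\right) \frac{1}{I + t}}{2} = \frac{\frac{1}{I + t} \left(- \frac{7}{2} + I\right)}{2} = \frac{- \frac{7}{2} + I}{2 \left(I + t\right)}$)
$J{\left(7,-10 \right)} l - 45 = \frac{- \frac{7}{4} + \frac{1}{2} \cdot 7}{7 - 10} \left(-147\right) - 45 = \frac{- \frac{7}{4} + \frac{7}{2}}{-3} \left(-147\right) - 45 = \left(- \frac{1}{3}\right) \frac{7}{4} \left(-147\right) - 45 = \left(- \frac{7}{12}\right) \left(-147\right) - 45 = \frac{343}{4} - 45 = \frac{163}{4}$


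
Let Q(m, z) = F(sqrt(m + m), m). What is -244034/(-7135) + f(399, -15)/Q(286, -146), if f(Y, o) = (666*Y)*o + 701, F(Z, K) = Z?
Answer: 244034/7135 - 3985309*sqrt(143)/286 ≈ -1.6660e+5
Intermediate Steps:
Q(m, z) = sqrt(2)*sqrt(m) (Q(m, z) = sqrt(m + m) = sqrt(2*m) = sqrt(2)*sqrt(m))
f(Y, o) = 701 + 666*Y*o (f(Y, o) = 666*Y*o + 701 = 701 + 666*Y*o)
-244034/(-7135) + f(399, -15)/Q(286, -146) = -244034/(-7135) + (701 + 666*399*(-15))/((sqrt(2)*sqrt(286))) = -244034*(-1/7135) + (701 - 3986010)/((2*sqrt(143))) = 244034/7135 - 3985309*sqrt(143)/286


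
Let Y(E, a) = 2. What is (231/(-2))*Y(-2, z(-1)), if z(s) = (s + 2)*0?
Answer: -231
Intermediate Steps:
z(s) = 0 (z(s) = (2 + s)*0 = 0)
(231/(-2))*Y(-2, z(-1)) = (231/(-2))*2 = (231*(-1/2))*2 = -231/2*2 = -231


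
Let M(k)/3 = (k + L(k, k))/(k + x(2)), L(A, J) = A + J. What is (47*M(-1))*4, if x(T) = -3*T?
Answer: 1692/7 ≈ 241.71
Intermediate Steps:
M(k) = 9*k/(-6 + k) (M(k) = 3*((k + (k + k))/(k - 3*2)) = 3*((k + 2*k)/(k - 6)) = 3*((3*k)/(-6 + k)) = 3*(3*k/(-6 + k)) = 9*k/(-6 + k))
(47*M(-1))*4 = (47*(9*(-1)/(-6 - 1)))*4 = (47*(9*(-1)/(-7)))*4 = (47*(9*(-1)*(-⅐)))*4 = (47*(9/7))*4 = (423/7)*4 = 1692/7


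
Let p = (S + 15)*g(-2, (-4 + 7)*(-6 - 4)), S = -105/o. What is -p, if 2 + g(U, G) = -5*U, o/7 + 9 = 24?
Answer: -112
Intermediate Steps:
o = 105 (o = -63 + 7*24 = -63 + 168 = 105)
g(U, G) = -2 - 5*U
S = -1 (S = -105/105 = -105*1/105 = -1)
p = 112 (p = (-1 + 15)*(-2 - 5*(-2)) = 14*(-2 + 10) = 14*8 = 112)
-p = -1*112 = -112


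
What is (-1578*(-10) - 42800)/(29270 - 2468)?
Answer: -13510/13401 ≈ -1.0081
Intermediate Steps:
(-1578*(-10) - 42800)/(29270 - 2468) = (15780 - 42800)/26802 = -27020*1/26802 = -13510/13401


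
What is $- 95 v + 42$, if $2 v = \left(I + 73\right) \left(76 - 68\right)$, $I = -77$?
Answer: $1562$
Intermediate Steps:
$v = -16$ ($v = \frac{\left(-77 + 73\right) \left(76 - 68\right)}{2} = \frac{\left(-4\right) 8}{2} = \frac{1}{2} \left(-32\right) = -16$)
$- 95 v + 42 = \left(-95\right) \left(-16\right) + 42 = 1520 + 42 = 1562$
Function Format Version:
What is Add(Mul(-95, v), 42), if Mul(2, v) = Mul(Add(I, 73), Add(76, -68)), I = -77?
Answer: 1562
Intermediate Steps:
v = -16 (v = Mul(Rational(1, 2), Mul(Add(-77, 73), Add(76, -68))) = Mul(Rational(1, 2), Mul(-4, 8)) = Mul(Rational(1, 2), -32) = -16)
Add(Mul(-95, v), 42) = Add(Mul(-95, -16), 42) = Add(1520, 42) = 1562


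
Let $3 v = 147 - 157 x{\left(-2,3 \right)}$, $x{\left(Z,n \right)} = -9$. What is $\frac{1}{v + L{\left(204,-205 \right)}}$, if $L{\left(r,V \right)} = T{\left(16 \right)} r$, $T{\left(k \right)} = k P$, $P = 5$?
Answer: $\frac{1}{16840} \approx 5.9382 \cdot 10^{-5}$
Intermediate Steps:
$T{\left(k \right)} = 5 k$ ($T{\left(k \right)} = k 5 = 5 k$)
$L{\left(r,V \right)} = 80 r$ ($L{\left(r,V \right)} = 5 \cdot 16 r = 80 r$)
$v = 520$ ($v = \frac{147 - -1413}{3} = \frac{147 + 1413}{3} = \frac{1}{3} \cdot 1560 = 520$)
$\frac{1}{v + L{\left(204,-205 \right)}} = \frac{1}{520 + 80 \cdot 204} = \frac{1}{520 + 16320} = \frac{1}{16840}$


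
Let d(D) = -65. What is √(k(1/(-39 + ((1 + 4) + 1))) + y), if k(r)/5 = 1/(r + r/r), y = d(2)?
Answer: I*√3830/8 ≈ 7.7359*I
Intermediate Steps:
y = -65
k(r) = 5/(1 + r) (k(r) = 5/(r + r/r) = 5/(r + 1) = 5/(1 + r))
√(k(1/(-39 + ((1 + 4) + 1))) + y) = √(5/(1 + 1/(-39 + ((1 + 4) + 1))) - 65) = √(5/(1 + 1/(-39 + (5 + 1))) - 65) = √(5/(1 + 1/(-39 + 6)) - 65) = √(5/(1 + 1/(-33)) - 65) = √(5/(1 - 1/33) - 65) = √(5/(32/33) - 65) = √(5*(33/32) - 65) = √(165/32 - 65) = √(-1915/32) = I*√3830/8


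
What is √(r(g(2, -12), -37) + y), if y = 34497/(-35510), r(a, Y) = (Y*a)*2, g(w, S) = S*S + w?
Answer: I*√13624637908870/35510 ≈ 103.95*I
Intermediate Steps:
g(w, S) = w + S² (g(w, S) = S² + w = w + S²)
r(a, Y) = 2*Y*a
y = -34497/35510 (y = 34497*(-1/35510) = -34497/35510 ≈ -0.97147)
√(r(g(2, -12), -37) + y) = √(2*(-37)*(2 + (-12)²) - 34497/35510) = √(2*(-37)*(2 + 144) - 34497/35510) = √(2*(-37)*146 - 34497/35510) = √(-10804 - 34497/35510) = √(-383684537/35510) = I*√13624637908870/35510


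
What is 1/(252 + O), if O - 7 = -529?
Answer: -1/270 ≈ -0.0037037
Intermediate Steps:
O = -522 (O = 7 - 529 = -522)
1/(252 + O) = 1/(252 - 522) = 1/(-270) = -1/270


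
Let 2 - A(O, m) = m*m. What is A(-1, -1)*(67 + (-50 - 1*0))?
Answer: 17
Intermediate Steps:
A(O, m) = 2 - m² (A(O, m) = 2 - m*m = 2 - m²)
A(-1, -1)*(67 + (-50 - 1*0)) = (2 - 1*(-1)²)*(67 + (-50 - 1*0)) = (2 - 1*1)*(67 + (-50 + 0)) = (2 - 1)*(67 - 50) = 1*17 = 17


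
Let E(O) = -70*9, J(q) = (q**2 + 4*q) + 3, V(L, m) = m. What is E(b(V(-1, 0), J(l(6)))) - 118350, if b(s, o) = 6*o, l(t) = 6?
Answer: -118980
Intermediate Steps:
J(q) = 3 + q**2 + 4*q
E(O) = -630
E(b(V(-1, 0), J(l(6)))) - 118350 = -630 - 118350 = -118980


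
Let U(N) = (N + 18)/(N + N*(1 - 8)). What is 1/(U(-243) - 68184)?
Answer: -162/11045833 ≈ -1.4666e-5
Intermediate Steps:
U(N) = -(18 + N)/(6*N) (U(N) = (18 + N)/(N + N*(-7)) = (18 + N)/(N - 7*N) = (18 + N)/((-6*N)) = (18 + N)*(-1/(6*N)) = -(18 + N)/(6*N))
1/(U(-243) - 68184) = 1/((⅙)*(-18 - 1*(-243))/(-243) - 68184) = 1/((⅙)*(-1/243)*(-18 + 243) - 68184) = 1/((⅙)*(-1/243)*225 - 68184) = 1/(-25/162 - 68184) = 1/(-11045833/162) = -162/11045833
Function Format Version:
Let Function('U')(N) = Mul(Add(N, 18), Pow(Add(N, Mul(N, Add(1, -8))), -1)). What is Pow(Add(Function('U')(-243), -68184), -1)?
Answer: Rational(-162, 11045833) ≈ -1.4666e-5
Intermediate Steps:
Function('U')(N) = Mul(Rational(-1, 6), Pow(N, -1), Add(18, N)) (Function('U')(N) = Mul(Add(18, N), Pow(Add(N, Mul(N, -7)), -1)) = Mul(Add(18, N), Pow(Add(N, Mul(-7, N)), -1)) = Mul(Add(18, N), Pow(Mul(-6, N), -1)) = Mul(Add(18, N), Mul(Rational(-1, 6), Pow(N, -1))) = Mul(Rational(-1, 6), Pow(N, -1), Add(18, N)))
Pow(Add(Function('U')(-243), -68184), -1) = Pow(Add(Mul(Rational(1, 6), Pow(-243, -1), Add(-18, Mul(-1, -243))), -68184), -1) = Pow(Add(Mul(Rational(1, 6), Rational(-1, 243), Add(-18, 243)), -68184), -1) = Pow(Add(Mul(Rational(1, 6), Rational(-1, 243), 225), -68184), -1) = Pow(Add(Rational(-25, 162), -68184), -1) = Pow(Rational(-11045833, 162), -1) = Rational(-162, 11045833)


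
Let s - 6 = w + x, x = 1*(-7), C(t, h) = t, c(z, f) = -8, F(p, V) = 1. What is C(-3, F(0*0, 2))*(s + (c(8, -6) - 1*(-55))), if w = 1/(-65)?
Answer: -8967/65 ≈ -137.95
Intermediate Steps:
w = -1/65 ≈ -0.015385
x = -7
s = -66/65 (s = 6 + (-1/65 - 7) = 6 - 456/65 = -66/65 ≈ -1.0154)
C(-3, F(0*0, 2))*(s + (c(8, -6) - 1*(-55))) = -3*(-66/65 + (-8 - 1*(-55))) = -3*(-66/65 + (-8 + 55)) = -3*(-66/65 + 47) = -3*2989/65 = -8967/65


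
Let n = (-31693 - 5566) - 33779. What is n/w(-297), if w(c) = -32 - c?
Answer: -71038/265 ≈ -268.07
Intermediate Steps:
n = -71038 (n = -37259 - 33779 = -71038)
n/w(-297) = -71038/(-32 - 1*(-297)) = -71038/(-32 + 297) = -71038/265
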